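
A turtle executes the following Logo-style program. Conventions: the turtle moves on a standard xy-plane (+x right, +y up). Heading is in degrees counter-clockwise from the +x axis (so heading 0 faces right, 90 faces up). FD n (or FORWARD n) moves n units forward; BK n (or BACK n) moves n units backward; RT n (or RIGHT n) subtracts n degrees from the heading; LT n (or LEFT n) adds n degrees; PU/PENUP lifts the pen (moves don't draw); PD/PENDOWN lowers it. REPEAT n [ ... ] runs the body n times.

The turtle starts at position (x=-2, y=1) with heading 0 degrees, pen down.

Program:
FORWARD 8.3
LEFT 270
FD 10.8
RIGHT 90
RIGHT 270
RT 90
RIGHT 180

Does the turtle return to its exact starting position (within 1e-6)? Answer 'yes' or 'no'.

Answer: no

Derivation:
Executing turtle program step by step:
Start: pos=(-2,1), heading=0, pen down
FD 8.3: (-2,1) -> (6.3,1) [heading=0, draw]
LT 270: heading 0 -> 270
FD 10.8: (6.3,1) -> (6.3,-9.8) [heading=270, draw]
RT 90: heading 270 -> 180
RT 270: heading 180 -> 270
RT 90: heading 270 -> 180
RT 180: heading 180 -> 0
Final: pos=(6.3,-9.8), heading=0, 2 segment(s) drawn

Start position: (-2, 1)
Final position: (6.3, -9.8)
Distance = 13.621; >= 1e-6 -> NOT closed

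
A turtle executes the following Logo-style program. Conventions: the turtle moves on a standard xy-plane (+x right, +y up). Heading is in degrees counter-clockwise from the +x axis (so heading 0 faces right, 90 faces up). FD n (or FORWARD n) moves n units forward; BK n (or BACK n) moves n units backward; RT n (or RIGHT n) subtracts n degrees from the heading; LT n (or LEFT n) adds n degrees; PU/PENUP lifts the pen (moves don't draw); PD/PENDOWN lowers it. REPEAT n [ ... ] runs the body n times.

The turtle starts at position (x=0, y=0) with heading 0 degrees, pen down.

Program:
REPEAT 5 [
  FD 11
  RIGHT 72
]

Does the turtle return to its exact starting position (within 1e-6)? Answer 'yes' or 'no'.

Executing turtle program step by step:
Start: pos=(0,0), heading=0, pen down
REPEAT 5 [
  -- iteration 1/5 --
  FD 11: (0,0) -> (11,0) [heading=0, draw]
  RT 72: heading 0 -> 288
  -- iteration 2/5 --
  FD 11: (11,0) -> (14.399,-10.462) [heading=288, draw]
  RT 72: heading 288 -> 216
  -- iteration 3/5 --
  FD 11: (14.399,-10.462) -> (5.5,-16.927) [heading=216, draw]
  RT 72: heading 216 -> 144
  -- iteration 4/5 --
  FD 11: (5.5,-16.927) -> (-3.399,-10.462) [heading=144, draw]
  RT 72: heading 144 -> 72
  -- iteration 5/5 --
  FD 11: (-3.399,-10.462) -> (0,0) [heading=72, draw]
  RT 72: heading 72 -> 0
]
Final: pos=(0,0), heading=0, 5 segment(s) drawn

Start position: (0, 0)
Final position: (0, 0)
Distance = 0; < 1e-6 -> CLOSED

Answer: yes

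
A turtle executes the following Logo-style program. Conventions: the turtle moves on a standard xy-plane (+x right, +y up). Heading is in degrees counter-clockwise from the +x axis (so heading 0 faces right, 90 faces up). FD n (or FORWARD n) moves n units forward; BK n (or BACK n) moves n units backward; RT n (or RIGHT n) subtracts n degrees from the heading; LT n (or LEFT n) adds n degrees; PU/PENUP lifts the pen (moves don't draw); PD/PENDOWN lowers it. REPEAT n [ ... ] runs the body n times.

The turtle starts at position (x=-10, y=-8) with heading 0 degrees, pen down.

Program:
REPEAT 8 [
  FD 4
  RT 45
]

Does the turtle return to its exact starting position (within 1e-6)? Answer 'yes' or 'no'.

Answer: yes

Derivation:
Executing turtle program step by step:
Start: pos=(-10,-8), heading=0, pen down
REPEAT 8 [
  -- iteration 1/8 --
  FD 4: (-10,-8) -> (-6,-8) [heading=0, draw]
  RT 45: heading 0 -> 315
  -- iteration 2/8 --
  FD 4: (-6,-8) -> (-3.172,-10.828) [heading=315, draw]
  RT 45: heading 315 -> 270
  -- iteration 3/8 --
  FD 4: (-3.172,-10.828) -> (-3.172,-14.828) [heading=270, draw]
  RT 45: heading 270 -> 225
  -- iteration 4/8 --
  FD 4: (-3.172,-14.828) -> (-6,-17.657) [heading=225, draw]
  RT 45: heading 225 -> 180
  -- iteration 5/8 --
  FD 4: (-6,-17.657) -> (-10,-17.657) [heading=180, draw]
  RT 45: heading 180 -> 135
  -- iteration 6/8 --
  FD 4: (-10,-17.657) -> (-12.828,-14.828) [heading=135, draw]
  RT 45: heading 135 -> 90
  -- iteration 7/8 --
  FD 4: (-12.828,-14.828) -> (-12.828,-10.828) [heading=90, draw]
  RT 45: heading 90 -> 45
  -- iteration 8/8 --
  FD 4: (-12.828,-10.828) -> (-10,-8) [heading=45, draw]
  RT 45: heading 45 -> 0
]
Final: pos=(-10,-8), heading=0, 8 segment(s) drawn

Start position: (-10, -8)
Final position: (-10, -8)
Distance = 0; < 1e-6 -> CLOSED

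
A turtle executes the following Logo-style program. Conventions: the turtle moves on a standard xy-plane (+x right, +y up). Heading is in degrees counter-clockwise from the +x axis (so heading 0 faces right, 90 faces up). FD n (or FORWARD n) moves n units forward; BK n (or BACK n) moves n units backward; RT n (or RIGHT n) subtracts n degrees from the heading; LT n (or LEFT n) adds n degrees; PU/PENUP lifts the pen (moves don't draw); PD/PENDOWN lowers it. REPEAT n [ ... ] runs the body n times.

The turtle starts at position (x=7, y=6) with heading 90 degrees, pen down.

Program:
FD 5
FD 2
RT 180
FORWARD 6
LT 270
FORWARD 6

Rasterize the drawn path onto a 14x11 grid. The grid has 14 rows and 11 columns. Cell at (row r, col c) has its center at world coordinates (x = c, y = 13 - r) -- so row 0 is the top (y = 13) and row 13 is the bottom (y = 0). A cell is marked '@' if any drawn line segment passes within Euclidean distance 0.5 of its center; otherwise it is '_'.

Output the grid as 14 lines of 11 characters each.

Answer: _______@___
_______@___
_______@___
_______@___
_______@___
_______@___
_@@@@@@@___
_______@___
___________
___________
___________
___________
___________
___________

Derivation:
Segment 0: (7,6) -> (7,11)
Segment 1: (7,11) -> (7,13)
Segment 2: (7,13) -> (7,7)
Segment 3: (7,7) -> (1,7)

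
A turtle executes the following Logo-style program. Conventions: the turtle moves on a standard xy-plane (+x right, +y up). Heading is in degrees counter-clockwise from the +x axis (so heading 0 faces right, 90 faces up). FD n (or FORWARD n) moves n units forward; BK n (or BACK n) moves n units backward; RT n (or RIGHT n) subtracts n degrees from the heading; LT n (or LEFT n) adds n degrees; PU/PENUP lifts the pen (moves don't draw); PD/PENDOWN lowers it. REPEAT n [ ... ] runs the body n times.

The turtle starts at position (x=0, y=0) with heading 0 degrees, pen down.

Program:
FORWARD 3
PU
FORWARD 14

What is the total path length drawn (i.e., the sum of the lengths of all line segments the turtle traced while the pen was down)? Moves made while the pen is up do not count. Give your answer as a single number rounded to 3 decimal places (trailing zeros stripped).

Answer: 3

Derivation:
Executing turtle program step by step:
Start: pos=(0,0), heading=0, pen down
FD 3: (0,0) -> (3,0) [heading=0, draw]
PU: pen up
FD 14: (3,0) -> (17,0) [heading=0, move]
Final: pos=(17,0), heading=0, 1 segment(s) drawn

Segment lengths:
  seg 1: (0,0) -> (3,0), length = 3
Total = 3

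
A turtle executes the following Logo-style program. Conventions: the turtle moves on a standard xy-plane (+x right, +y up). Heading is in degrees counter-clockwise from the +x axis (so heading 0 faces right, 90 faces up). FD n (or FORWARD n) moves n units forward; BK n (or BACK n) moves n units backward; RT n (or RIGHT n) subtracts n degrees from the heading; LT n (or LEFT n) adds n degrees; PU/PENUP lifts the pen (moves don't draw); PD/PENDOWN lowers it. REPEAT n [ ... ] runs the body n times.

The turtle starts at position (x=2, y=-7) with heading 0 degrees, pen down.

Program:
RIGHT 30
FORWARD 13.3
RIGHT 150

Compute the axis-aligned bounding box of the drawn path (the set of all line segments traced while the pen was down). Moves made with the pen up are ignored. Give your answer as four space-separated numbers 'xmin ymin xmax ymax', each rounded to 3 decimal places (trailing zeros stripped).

Executing turtle program step by step:
Start: pos=(2,-7), heading=0, pen down
RT 30: heading 0 -> 330
FD 13.3: (2,-7) -> (13.518,-13.65) [heading=330, draw]
RT 150: heading 330 -> 180
Final: pos=(13.518,-13.65), heading=180, 1 segment(s) drawn

Segment endpoints: x in {2, 13.518}, y in {-13.65, -7}
xmin=2, ymin=-13.65, xmax=13.518, ymax=-7

Answer: 2 -13.65 13.518 -7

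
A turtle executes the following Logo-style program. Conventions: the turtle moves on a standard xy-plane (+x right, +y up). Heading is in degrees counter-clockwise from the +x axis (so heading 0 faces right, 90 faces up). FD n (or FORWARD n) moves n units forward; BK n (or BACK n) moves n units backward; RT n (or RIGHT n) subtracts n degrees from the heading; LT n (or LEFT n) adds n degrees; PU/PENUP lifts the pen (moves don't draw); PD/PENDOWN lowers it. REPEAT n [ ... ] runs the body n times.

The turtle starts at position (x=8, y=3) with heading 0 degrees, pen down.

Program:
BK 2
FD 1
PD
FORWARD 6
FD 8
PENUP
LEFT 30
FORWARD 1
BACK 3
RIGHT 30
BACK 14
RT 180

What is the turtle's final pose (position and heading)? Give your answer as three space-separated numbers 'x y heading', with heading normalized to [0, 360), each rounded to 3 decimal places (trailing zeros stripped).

Answer: 5.268 2 180

Derivation:
Executing turtle program step by step:
Start: pos=(8,3), heading=0, pen down
BK 2: (8,3) -> (6,3) [heading=0, draw]
FD 1: (6,3) -> (7,3) [heading=0, draw]
PD: pen down
FD 6: (7,3) -> (13,3) [heading=0, draw]
FD 8: (13,3) -> (21,3) [heading=0, draw]
PU: pen up
LT 30: heading 0 -> 30
FD 1: (21,3) -> (21.866,3.5) [heading=30, move]
BK 3: (21.866,3.5) -> (19.268,2) [heading=30, move]
RT 30: heading 30 -> 0
BK 14: (19.268,2) -> (5.268,2) [heading=0, move]
RT 180: heading 0 -> 180
Final: pos=(5.268,2), heading=180, 4 segment(s) drawn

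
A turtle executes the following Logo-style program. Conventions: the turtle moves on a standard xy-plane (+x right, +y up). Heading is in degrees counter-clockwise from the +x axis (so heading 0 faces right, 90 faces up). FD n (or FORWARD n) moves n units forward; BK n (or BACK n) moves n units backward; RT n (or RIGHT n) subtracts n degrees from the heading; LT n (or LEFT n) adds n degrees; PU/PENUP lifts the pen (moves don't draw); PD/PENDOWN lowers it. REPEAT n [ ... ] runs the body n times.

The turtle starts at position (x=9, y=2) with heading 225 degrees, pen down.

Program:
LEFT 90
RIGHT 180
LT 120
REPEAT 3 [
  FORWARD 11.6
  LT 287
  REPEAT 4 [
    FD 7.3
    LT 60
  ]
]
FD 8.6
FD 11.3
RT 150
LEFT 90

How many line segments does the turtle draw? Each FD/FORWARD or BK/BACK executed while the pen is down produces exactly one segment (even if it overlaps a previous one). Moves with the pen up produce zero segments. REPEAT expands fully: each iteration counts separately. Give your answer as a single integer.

Answer: 17

Derivation:
Executing turtle program step by step:
Start: pos=(9,2), heading=225, pen down
LT 90: heading 225 -> 315
RT 180: heading 315 -> 135
LT 120: heading 135 -> 255
REPEAT 3 [
  -- iteration 1/3 --
  FD 11.6: (9,2) -> (5.998,-9.205) [heading=255, draw]
  LT 287: heading 255 -> 182
  REPEAT 4 [
    -- iteration 1/4 --
    FD 7.3: (5.998,-9.205) -> (-1.298,-9.46) [heading=182, draw]
    LT 60: heading 182 -> 242
    -- iteration 2/4 --
    FD 7.3: (-1.298,-9.46) -> (-4.725,-15.905) [heading=242, draw]
    LT 60: heading 242 -> 302
    -- iteration 3/4 --
    FD 7.3: (-4.725,-15.905) -> (-0.857,-22.096) [heading=302, draw]
    LT 60: heading 302 -> 2
    -- iteration 4/4 --
    FD 7.3: (-0.857,-22.096) -> (6.439,-21.841) [heading=2, draw]
    LT 60: heading 2 -> 62
  ]
  -- iteration 2/3 --
  FD 11.6: (6.439,-21.841) -> (11.885,-11.599) [heading=62, draw]
  LT 287: heading 62 -> 349
  REPEAT 4 [
    -- iteration 1/4 --
    FD 7.3: (11.885,-11.599) -> (19.051,-12.992) [heading=349, draw]
    LT 60: heading 349 -> 49
    -- iteration 2/4 --
    FD 7.3: (19.051,-12.992) -> (23.84,-7.482) [heading=49, draw]
    LT 60: heading 49 -> 109
    -- iteration 3/4 --
    FD 7.3: (23.84,-7.482) -> (21.463,-0.58) [heading=109, draw]
    LT 60: heading 109 -> 169
    -- iteration 4/4 --
    FD 7.3: (21.463,-0.58) -> (14.297,0.813) [heading=169, draw]
    LT 60: heading 169 -> 229
  ]
  -- iteration 3/3 --
  FD 11.6: (14.297,0.813) -> (6.687,-7.942) [heading=229, draw]
  LT 287: heading 229 -> 156
  REPEAT 4 [
    -- iteration 1/4 --
    FD 7.3: (6.687,-7.942) -> (0.018,-4.973) [heading=156, draw]
    LT 60: heading 156 -> 216
    -- iteration 2/4 --
    FD 7.3: (0.018,-4.973) -> (-5.888,-9.263) [heading=216, draw]
    LT 60: heading 216 -> 276
    -- iteration 3/4 --
    FD 7.3: (-5.888,-9.263) -> (-5.125,-16.523) [heading=276, draw]
    LT 60: heading 276 -> 336
    -- iteration 4/4 --
    FD 7.3: (-5.125,-16.523) -> (1.544,-19.493) [heading=336, draw]
    LT 60: heading 336 -> 36
  ]
]
FD 8.6: (1.544,-19.493) -> (8.502,-14.438) [heading=36, draw]
FD 11.3: (8.502,-14.438) -> (17.644,-7.796) [heading=36, draw]
RT 150: heading 36 -> 246
LT 90: heading 246 -> 336
Final: pos=(17.644,-7.796), heading=336, 17 segment(s) drawn
Segments drawn: 17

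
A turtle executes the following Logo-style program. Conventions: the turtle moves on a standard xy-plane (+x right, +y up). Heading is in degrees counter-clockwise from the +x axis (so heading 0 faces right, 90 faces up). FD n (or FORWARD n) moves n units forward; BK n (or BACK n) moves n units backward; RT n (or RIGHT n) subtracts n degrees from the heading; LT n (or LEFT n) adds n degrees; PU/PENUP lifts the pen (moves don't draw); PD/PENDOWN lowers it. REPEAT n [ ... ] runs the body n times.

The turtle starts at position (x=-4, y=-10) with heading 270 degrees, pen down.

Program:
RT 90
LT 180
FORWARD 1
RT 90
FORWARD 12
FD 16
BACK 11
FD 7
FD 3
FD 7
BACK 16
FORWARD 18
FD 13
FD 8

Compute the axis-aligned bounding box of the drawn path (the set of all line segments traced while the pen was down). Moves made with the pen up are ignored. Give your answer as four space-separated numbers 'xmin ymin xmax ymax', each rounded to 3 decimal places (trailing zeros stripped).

Answer: -4 -67 -3 -10

Derivation:
Executing turtle program step by step:
Start: pos=(-4,-10), heading=270, pen down
RT 90: heading 270 -> 180
LT 180: heading 180 -> 0
FD 1: (-4,-10) -> (-3,-10) [heading=0, draw]
RT 90: heading 0 -> 270
FD 12: (-3,-10) -> (-3,-22) [heading=270, draw]
FD 16: (-3,-22) -> (-3,-38) [heading=270, draw]
BK 11: (-3,-38) -> (-3,-27) [heading=270, draw]
FD 7: (-3,-27) -> (-3,-34) [heading=270, draw]
FD 3: (-3,-34) -> (-3,-37) [heading=270, draw]
FD 7: (-3,-37) -> (-3,-44) [heading=270, draw]
BK 16: (-3,-44) -> (-3,-28) [heading=270, draw]
FD 18: (-3,-28) -> (-3,-46) [heading=270, draw]
FD 13: (-3,-46) -> (-3,-59) [heading=270, draw]
FD 8: (-3,-59) -> (-3,-67) [heading=270, draw]
Final: pos=(-3,-67), heading=270, 11 segment(s) drawn

Segment endpoints: x in {-4, -3, -3, -3, -3, -3, -3, -3, -3, -3}, y in {-67, -59, -46, -44, -38, -37, -34, -28, -27, -22, -10}
xmin=-4, ymin=-67, xmax=-3, ymax=-10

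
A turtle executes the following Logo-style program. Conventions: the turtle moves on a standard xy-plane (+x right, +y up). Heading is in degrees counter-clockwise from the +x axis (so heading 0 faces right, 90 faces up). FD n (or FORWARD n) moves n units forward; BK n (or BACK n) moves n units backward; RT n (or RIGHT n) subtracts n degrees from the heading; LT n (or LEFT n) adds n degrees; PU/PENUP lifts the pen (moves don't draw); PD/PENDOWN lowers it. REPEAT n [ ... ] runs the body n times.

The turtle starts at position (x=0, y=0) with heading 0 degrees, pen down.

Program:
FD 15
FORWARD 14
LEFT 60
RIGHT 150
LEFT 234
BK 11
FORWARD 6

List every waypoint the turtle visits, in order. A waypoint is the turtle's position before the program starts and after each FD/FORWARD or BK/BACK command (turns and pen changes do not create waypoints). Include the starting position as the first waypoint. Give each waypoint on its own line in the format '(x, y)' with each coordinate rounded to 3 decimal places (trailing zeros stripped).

Executing turtle program step by step:
Start: pos=(0,0), heading=0, pen down
FD 15: (0,0) -> (15,0) [heading=0, draw]
FD 14: (15,0) -> (29,0) [heading=0, draw]
LT 60: heading 0 -> 60
RT 150: heading 60 -> 270
LT 234: heading 270 -> 144
BK 11: (29,0) -> (37.899,-6.466) [heading=144, draw]
FD 6: (37.899,-6.466) -> (33.045,-2.939) [heading=144, draw]
Final: pos=(33.045,-2.939), heading=144, 4 segment(s) drawn
Waypoints (5 total):
(0, 0)
(15, 0)
(29, 0)
(37.899, -6.466)
(33.045, -2.939)

Answer: (0, 0)
(15, 0)
(29, 0)
(37.899, -6.466)
(33.045, -2.939)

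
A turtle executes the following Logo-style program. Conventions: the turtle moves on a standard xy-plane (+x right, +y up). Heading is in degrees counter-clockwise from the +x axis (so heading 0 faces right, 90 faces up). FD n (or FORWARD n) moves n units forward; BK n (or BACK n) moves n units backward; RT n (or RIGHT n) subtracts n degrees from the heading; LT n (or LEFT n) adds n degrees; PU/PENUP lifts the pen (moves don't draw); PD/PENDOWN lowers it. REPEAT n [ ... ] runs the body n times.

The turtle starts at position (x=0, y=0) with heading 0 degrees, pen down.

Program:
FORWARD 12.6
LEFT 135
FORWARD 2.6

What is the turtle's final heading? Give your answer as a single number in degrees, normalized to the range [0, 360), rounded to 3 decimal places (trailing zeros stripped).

Executing turtle program step by step:
Start: pos=(0,0), heading=0, pen down
FD 12.6: (0,0) -> (12.6,0) [heading=0, draw]
LT 135: heading 0 -> 135
FD 2.6: (12.6,0) -> (10.762,1.838) [heading=135, draw]
Final: pos=(10.762,1.838), heading=135, 2 segment(s) drawn

Answer: 135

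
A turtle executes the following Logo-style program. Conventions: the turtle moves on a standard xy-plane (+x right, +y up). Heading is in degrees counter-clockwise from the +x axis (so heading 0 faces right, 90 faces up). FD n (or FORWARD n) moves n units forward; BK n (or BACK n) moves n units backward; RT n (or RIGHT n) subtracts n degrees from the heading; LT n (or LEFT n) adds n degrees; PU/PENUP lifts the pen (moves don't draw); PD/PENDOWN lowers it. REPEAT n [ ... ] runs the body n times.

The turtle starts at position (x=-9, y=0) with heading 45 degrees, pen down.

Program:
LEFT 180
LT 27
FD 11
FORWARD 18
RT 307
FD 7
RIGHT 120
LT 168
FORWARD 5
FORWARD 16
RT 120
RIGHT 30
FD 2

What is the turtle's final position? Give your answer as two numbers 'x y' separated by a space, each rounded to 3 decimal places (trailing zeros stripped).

Answer: 5.056 -36.655

Derivation:
Executing turtle program step by step:
Start: pos=(-9,0), heading=45, pen down
LT 180: heading 45 -> 225
LT 27: heading 225 -> 252
FD 11: (-9,0) -> (-12.399,-10.462) [heading=252, draw]
FD 18: (-12.399,-10.462) -> (-17.961,-27.581) [heading=252, draw]
RT 307: heading 252 -> 305
FD 7: (-17.961,-27.581) -> (-13.946,-33.315) [heading=305, draw]
RT 120: heading 305 -> 185
LT 168: heading 185 -> 353
FD 5: (-13.946,-33.315) -> (-8.984,-33.924) [heading=353, draw]
FD 16: (-8.984,-33.924) -> (6.897,-35.874) [heading=353, draw]
RT 120: heading 353 -> 233
RT 30: heading 233 -> 203
FD 2: (6.897,-35.874) -> (5.056,-36.655) [heading=203, draw]
Final: pos=(5.056,-36.655), heading=203, 6 segment(s) drawn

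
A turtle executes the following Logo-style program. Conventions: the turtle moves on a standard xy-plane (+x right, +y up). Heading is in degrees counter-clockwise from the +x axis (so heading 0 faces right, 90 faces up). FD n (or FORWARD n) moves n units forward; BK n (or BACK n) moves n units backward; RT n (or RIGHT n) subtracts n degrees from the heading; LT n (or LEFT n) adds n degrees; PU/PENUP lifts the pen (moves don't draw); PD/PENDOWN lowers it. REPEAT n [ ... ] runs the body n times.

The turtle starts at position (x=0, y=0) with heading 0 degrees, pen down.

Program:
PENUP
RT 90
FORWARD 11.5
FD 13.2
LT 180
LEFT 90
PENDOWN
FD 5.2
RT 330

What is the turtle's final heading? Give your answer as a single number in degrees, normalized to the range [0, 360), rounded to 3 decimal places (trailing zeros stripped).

Answer: 210

Derivation:
Executing turtle program step by step:
Start: pos=(0,0), heading=0, pen down
PU: pen up
RT 90: heading 0 -> 270
FD 11.5: (0,0) -> (0,-11.5) [heading=270, move]
FD 13.2: (0,-11.5) -> (0,-24.7) [heading=270, move]
LT 180: heading 270 -> 90
LT 90: heading 90 -> 180
PD: pen down
FD 5.2: (0,-24.7) -> (-5.2,-24.7) [heading=180, draw]
RT 330: heading 180 -> 210
Final: pos=(-5.2,-24.7), heading=210, 1 segment(s) drawn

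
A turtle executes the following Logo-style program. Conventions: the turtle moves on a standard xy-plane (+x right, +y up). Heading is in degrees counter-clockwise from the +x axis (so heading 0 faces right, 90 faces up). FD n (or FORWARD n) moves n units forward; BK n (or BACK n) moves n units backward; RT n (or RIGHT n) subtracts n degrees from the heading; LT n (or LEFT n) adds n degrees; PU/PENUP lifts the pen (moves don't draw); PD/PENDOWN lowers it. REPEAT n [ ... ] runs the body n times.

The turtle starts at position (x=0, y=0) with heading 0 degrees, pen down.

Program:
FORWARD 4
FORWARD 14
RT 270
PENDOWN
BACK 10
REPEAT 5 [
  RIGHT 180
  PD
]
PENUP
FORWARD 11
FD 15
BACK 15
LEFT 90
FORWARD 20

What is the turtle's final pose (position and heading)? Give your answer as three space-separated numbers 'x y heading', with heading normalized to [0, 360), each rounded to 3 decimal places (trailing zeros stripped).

Answer: 38 -21 0

Derivation:
Executing turtle program step by step:
Start: pos=(0,0), heading=0, pen down
FD 4: (0,0) -> (4,0) [heading=0, draw]
FD 14: (4,0) -> (18,0) [heading=0, draw]
RT 270: heading 0 -> 90
PD: pen down
BK 10: (18,0) -> (18,-10) [heading=90, draw]
REPEAT 5 [
  -- iteration 1/5 --
  RT 180: heading 90 -> 270
  PD: pen down
  -- iteration 2/5 --
  RT 180: heading 270 -> 90
  PD: pen down
  -- iteration 3/5 --
  RT 180: heading 90 -> 270
  PD: pen down
  -- iteration 4/5 --
  RT 180: heading 270 -> 90
  PD: pen down
  -- iteration 5/5 --
  RT 180: heading 90 -> 270
  PD: pen down
]
PU: pen up
FD 11: (18,-10) -> (18,-21) [heading=270, move]
FD 15: (18,-21) -> (18,-36) [heading=270, move]
BK 15: (18,-36) -> (18,-21) [heading=270, move]
LT 90: heading 270 -> 0
FD 20: (18,-21) -> (38,-21) [heading=0, move]
Final: pos=(38,-21), heading=0, 3 segment(s) drawn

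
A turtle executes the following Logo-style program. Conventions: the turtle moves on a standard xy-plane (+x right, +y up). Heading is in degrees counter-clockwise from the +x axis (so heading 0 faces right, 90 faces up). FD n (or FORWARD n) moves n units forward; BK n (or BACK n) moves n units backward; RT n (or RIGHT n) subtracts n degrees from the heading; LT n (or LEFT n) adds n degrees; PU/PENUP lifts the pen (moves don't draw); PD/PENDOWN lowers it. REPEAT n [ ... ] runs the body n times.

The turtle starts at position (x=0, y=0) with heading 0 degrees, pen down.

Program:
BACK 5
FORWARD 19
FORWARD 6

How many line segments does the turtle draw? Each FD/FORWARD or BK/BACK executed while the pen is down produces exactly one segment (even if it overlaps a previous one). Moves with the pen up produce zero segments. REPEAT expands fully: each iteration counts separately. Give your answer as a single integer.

Executing turtle program step by step:
Start: pos=(0,0), heading=0, pen down
BK 5: (0,0) -> (-5,0) [heading=0, draw]
FD 19: (-5,0) -> (14,0) [heading=0, draw]
FD 6: (14,0) -> (20,0) [heading=0, draw]
Final: pos=(20,0), heading=0, 3 segment(s) drawn
Segments drawn: 3

Answer: 3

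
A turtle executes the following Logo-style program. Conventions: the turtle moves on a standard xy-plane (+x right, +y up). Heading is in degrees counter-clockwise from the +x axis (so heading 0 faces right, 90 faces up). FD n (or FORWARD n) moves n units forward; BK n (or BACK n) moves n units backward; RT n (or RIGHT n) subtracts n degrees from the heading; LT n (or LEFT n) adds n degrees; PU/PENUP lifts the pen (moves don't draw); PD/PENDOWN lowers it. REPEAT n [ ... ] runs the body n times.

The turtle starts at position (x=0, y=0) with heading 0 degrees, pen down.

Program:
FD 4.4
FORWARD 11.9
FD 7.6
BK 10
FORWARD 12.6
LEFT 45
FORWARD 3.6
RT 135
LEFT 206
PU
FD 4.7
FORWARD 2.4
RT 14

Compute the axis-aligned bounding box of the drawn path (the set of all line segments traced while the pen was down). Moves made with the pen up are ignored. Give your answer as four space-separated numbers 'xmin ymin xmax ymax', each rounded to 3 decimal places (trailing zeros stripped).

Executing turtle program step by step:
Start: pos=(0,0), heading=0, pen down
FD 4.4: (0,0) -> (4.4,0) [heading=0, draw]
FD 11.9: (4.4,0) -> (16.3,0) [heading=0, draw]
FD 7.6: (16.3,0) -> (23.9,0) [heading=0, draw]
BK 10: (23.9,0) -> (13.9,0) [heading=0, draw]
FD 12.6: (13.9,0) -> (26.5,0) [heading=0, draw]
LT 45: heading 0 -> 45
FD 3.6: (26.5,0) -> (29.046,2.546) [heading=45, draw]
RT 135: heading 45 -> 270
LT 206: heading 270 -> 116
PU: pen up
FD 4.7: (29.046,2.546) -> (26.985,6.77) [heading=116, move]
FD 2.4: (26.985,6.77) -> (25.933,8.927) [heading=116, move]
RT 14: heading 116 -> 102
Final: pos=(25.933,8.927), heading=102, 6 segment(s) drawn

Segment endpoints: x in {0, 4.4, 13.9, 16.3, 23.9, 26.5, 29.046}, y in {0, 2.546}
xmin=0, ymin=0, xmax=29.046, ymax=2.546

Answer: 0 0 29.046 2.546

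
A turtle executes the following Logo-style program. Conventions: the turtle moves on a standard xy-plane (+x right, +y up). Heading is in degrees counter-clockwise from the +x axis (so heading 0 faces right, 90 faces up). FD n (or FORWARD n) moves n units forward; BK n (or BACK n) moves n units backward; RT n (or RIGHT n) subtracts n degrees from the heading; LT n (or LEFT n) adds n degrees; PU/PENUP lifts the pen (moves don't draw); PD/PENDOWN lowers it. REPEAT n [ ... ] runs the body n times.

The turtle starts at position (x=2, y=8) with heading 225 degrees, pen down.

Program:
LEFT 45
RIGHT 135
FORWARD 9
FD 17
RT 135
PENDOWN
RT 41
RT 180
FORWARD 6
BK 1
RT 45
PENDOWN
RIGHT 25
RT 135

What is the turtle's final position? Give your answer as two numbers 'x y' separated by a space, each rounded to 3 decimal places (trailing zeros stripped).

Executing turtle program step by step:
Start: pos=(2,8), heading=225, pen down
LT 45: heading 225 -> 270
RT 135: heading 270 -> 135
FD 9: (2,8) -> (-4.364,14.364) [heading=135, draw]
FD 17: (-4.364,14.364) -> (-16.385,26.385) [heading=135, draw]
RT 135: heading 135 -> 0
PD: pen down
RT 41: heading 0 -> 319
RT 180: heading 319 -> 139
FD 6: (-16.385,26.385) -> (-20.913,30.321) [heading=139, draw]
BK 1: (-20.913,30.321) -> (-20.158,29.665) [heading=139, draw]
RT 45: heading 139 -> 94
PD: pen down
RT 25: heading 94 -> 69
RT 135: heading 69 -> 294
Final: pos=(-20.158,29.665), heading=294, 4 segment(s) drawn

Answer: -20.158 29.665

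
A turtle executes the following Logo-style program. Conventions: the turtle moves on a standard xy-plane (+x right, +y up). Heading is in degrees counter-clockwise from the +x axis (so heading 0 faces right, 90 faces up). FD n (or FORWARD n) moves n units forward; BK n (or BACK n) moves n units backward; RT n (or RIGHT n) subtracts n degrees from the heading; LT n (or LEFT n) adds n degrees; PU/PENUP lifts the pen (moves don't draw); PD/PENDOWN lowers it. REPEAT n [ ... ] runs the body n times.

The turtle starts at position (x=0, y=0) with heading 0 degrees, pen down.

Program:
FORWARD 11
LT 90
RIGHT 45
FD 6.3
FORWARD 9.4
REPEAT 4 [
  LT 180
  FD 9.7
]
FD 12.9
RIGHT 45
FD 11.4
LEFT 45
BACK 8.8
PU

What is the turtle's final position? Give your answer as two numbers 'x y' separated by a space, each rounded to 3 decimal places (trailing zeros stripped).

Answer: 36.401 14.001

Derivation:
Executing turtle program step by step:
Start: pos=(0,0), heading=0, pen down
FD 11: (0,0) -> (11,0) [heading=0, draw]
LT 90: heading 0 -> 90
RT 45: heading 90 -> 45
FD 6.3: (11,0) -> (15.455,4.455) [heading=45, draw]
FD 9.4: (15.455,4.455) -> (22.102,11.102) [heading=45, draw]
REPEAT 4 [
  -- iteration 1/4 --
  LT 180: heading 45 -> 225
  FD 9.7: (22.102,11.102) -> (15.243,4.243) [heading=225, draw]
  -- iteration 2/4 --
  LT 180: heading 225 -> 45
  FD 9.7: (15.243,4.243) -> (22.102,11.102) [heading=45, draw]
  -- iteration 3/4 --
  LT 180: heading 45 -> 225
  FD 9.7: (22.102,11.102) -> (15.243,4.243) [heading=225, draw]
  -- iteration 4/4 --
  LT 180: heading 225 -> 45
  FD 9.7: (15.243,4.243) -> (22.102,11.102) [heading=45, draw]
]
FD 12.9: (22.102,11.102) -> (31.223,20.223) [heading=45, draw]
RT 45: heading 45 -> 0
FD 11.4: (31.223,20.223) -> (42.623,20.223) [heading=0, draw]
LT 45: heading 0 -> 45
BK 8.8: (42.623,20.223) -> (36.401,14.001) [heading=45, draw]
PU: pen up
Final: pos=(36.401,14.001), heading=45, 10 segment(s) drawn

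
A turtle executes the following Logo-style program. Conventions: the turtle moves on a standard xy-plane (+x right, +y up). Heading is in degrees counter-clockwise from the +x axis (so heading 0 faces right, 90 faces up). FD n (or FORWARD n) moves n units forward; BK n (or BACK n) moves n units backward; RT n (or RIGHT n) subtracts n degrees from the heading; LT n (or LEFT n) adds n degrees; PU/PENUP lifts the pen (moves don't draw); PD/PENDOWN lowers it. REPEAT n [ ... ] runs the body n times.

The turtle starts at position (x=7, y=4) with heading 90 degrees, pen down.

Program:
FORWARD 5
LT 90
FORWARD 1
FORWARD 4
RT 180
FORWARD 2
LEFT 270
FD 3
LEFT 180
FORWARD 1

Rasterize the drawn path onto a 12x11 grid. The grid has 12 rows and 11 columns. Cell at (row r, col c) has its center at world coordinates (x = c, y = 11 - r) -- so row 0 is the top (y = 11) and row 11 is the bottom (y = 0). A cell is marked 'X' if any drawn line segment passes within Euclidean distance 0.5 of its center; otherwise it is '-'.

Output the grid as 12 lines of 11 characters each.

Segment 0: (7,4) -> (7,9)
Segment 1: (7,9) -> (6,9)
Segment 2: (6,9) -> (2,9)
Segment 3: (2,9) -> (4,9)
Segment 4: (4,9) -> (4,6)
Segment 5: (4,6) -> (4,7)

Answer: -----------
-----------
--XXXXXX---
----X--X---
----X--X---
----X--X---
-------X---
-------X---
-----------
-----------
-----------
-----------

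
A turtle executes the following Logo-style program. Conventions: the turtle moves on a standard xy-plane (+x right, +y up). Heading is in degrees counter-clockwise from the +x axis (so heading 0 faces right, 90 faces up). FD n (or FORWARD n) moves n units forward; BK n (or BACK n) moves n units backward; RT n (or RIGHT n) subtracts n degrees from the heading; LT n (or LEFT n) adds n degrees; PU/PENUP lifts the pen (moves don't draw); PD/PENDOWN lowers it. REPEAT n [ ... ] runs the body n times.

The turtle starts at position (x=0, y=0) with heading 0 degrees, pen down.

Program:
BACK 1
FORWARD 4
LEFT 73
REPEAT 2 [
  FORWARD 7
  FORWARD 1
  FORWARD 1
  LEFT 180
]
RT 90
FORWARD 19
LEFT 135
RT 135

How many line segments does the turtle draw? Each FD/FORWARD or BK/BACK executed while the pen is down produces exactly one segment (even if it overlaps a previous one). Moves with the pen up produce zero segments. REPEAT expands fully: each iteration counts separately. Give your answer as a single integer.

Executing turtle program step by step:
Start: pos=(0,0), heading=0, pen down
BK 1: (0,0) -> (-1,0) [heading=0, draw]
FD 4: (-1,0) -> (3,0) [heading=0, draw]
LT 73: heading 0 -> 73
REPEAT 2 [
  -- iteration 1/2 --
  FD 7: (3,0) -> (5.047,6.694) [heading=73, draw]
  FD 1: (5.047,6.694) -> (5.339,7.65) [heading=73, draw]
  FD 1: (5.339,7.65) -> (5.631,8.607) [heading=73, draw]
  LT 180: heading 73 -> 253
  -- iteration 2/2 --
  FD 7: (5.631,8.607) -> (3.585,1.913) [heading=253, draw]
  FD 1: (3.585,1.913) -> (3.292,0.956) [heading=253, draw]
  FD 1: (3.292,0.956) -> (3,0) [heading=253, draw]
  LT 180: heading 253 -> 73
]
RT 90: heading 73 -> 343
FD 19: (3,0) -> (21.17,-5.555) [heading=343, draw]
LT 135: heading 343 -> 118
RT 135: heading 118 -> 343
Final: pos=(21.17,-5.555), heading=343, 9 segment(s) drawn
Segments drawn: 9

Answer: 9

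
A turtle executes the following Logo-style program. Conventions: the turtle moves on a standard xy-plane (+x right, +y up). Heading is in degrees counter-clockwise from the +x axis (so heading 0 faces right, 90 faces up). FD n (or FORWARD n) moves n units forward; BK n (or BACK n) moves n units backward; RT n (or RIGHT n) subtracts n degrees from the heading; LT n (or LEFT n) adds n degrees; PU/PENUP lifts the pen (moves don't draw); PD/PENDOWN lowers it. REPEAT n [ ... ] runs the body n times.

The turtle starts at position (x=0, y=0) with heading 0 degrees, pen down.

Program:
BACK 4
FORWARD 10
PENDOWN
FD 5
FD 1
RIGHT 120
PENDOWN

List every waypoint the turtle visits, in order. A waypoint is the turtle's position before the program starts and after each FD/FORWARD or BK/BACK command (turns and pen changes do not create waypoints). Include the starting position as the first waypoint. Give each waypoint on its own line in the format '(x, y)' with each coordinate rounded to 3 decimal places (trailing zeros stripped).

Executing turtle program step by step:
Start: pos=(0,0), heading=0, pen down
BK 4: (0,0) -> (-4,0) [heading=0, draw]
FD 10: (-4,0) -> (6,0) [heading=0, draw]
PD: pen down
FD 5: (6,0) -> (11,0) [heading=0, draw]
FD 1: (11,0) -> (12,0) [heading=0, draw]
RT 120: heading 0 -> 240
PD: pen down
Final: pos=(12,0), heading=240, 4 segment(s) drawn
Waypoints (5 total):
(0, 0)
(-4, 0)
(6, 0)
(11, 0)
(12, 0)

Answer: (0, 0)
(-4, 0)
(6, 0)
(11, 0)
(12, 0)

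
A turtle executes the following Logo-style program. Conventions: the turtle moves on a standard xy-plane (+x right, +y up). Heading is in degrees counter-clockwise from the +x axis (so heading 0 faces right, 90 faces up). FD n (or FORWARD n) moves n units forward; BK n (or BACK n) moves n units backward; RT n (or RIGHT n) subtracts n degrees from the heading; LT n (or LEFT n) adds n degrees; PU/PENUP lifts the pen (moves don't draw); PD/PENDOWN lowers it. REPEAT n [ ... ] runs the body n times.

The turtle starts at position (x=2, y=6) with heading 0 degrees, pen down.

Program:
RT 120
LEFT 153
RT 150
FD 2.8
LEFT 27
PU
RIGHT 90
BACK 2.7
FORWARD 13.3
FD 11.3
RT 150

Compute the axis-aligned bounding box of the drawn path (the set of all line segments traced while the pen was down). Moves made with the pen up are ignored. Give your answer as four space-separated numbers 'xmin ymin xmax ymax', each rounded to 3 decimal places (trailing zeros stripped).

Executing turtle program step by step:
Start: pos=(2,6), heading=0, pen down
RT 120: heading 0 -> 240
LT 153: heading 240 -> 33
RT 150: heading 33 -> 243
FD 2.8: (2,6) -> (0.729,3.505) [heading=243, draw]
LT 27: heading 243 -> 270
PU: pen up
RT 90: heading 270 -> 180
BK 2.7: (0.729,3.505) -> (3.429,3.505) [heading=180, move]
FD 13.3: (3.429,3.505) -> (-9.871,3.505) [heading=180, move]
FD 11.3: (-9.871,3.505) -> (-21.171,3.505) [heading=180, move]
RT 150: heading 180 -> 30
Final: pos=(-21.171,3.505), heading=30, 1 segment(s) drawn

Segment endpoints: x in {0.729, 2}, y in {3.505, 6}
xmin=0.729, ymin=3.505, xmax=2, ymax=6

Answer: 0.729 3.505 2 6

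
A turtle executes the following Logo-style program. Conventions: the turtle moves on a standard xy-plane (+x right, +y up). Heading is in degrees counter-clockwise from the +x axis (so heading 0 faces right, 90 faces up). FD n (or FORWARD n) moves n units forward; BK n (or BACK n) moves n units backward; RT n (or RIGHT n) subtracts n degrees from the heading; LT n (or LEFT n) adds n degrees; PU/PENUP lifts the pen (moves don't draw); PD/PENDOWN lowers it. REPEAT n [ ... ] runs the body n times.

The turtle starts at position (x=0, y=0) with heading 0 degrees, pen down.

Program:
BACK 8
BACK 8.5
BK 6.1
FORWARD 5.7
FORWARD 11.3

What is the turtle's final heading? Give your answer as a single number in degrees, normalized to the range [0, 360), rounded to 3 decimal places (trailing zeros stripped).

Executing turtle program step by step:
Start: pos=(0,0), heading=0, pen down
BK 8: (0,0) -> (-8,0) [heading=0, draw]
BK 8.5: (-8,0) -> (-16.5,0) [heading=0, draw]
BK 6.1: (-16.5,0) -> (-22.6,0) [heading=0, draw]
FD 5.7: (-22.6,0) -> (-16.9,0) [heading=0, draw]
FD 11.3: (-16.9,0) -> (-5.6,0) [heading=0, draw]
Final: pos=(-5.6,0), heading=0, 5 segment(s) drawn

Answer: 0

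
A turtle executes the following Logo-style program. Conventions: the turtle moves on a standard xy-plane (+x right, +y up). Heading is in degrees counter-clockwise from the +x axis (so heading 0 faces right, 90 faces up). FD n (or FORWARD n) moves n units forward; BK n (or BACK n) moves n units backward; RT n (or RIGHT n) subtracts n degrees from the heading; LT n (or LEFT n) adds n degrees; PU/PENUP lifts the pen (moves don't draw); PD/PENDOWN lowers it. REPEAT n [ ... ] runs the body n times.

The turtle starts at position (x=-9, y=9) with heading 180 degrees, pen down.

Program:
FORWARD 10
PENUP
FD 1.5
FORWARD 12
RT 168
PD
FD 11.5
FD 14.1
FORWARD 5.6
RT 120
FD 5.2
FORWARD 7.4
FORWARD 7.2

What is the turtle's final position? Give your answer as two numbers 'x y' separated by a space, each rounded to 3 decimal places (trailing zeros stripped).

Executing turtle program step by step:
Start: pos=(-9,9), heading=180, pen down
FD 10: (-9,9) -> (-19,9) [heading=180, draw]
PU: pen up
FD 1.5: (-19,9) -> (-20.5,9) [heading=180, move]
FD 12: (-20.5,9) -> (-32.5,9) [heading=180, move]
RT 168: heading 180 -> 12
PD: pen down
FD 11.5: (-32.5,9) -> (-21.251,11.391) [heading=12, draw]
FD 14.1: (-21.251,11.391) -> (-7.459,14.323) [heading=12, draw]
FD 5.6: (-7.459,14.323) -> (-1.982,15.487) [heading=12, draw]
RT 120: heading 12 -> 252
FD 5.2: (-1.982,15.487) -> (-3.589,10.541) [heading=252, draw]
FD 7.4: (-3.589,10.541) -> (-5.875,3.504) [heading=252, draw]
FD 7.2: (-5.875,3.504) -> (-8.1,-3.344) [heading=252, draw]
Final: pos=(-8.1,-3.344), heading=252, 7 segment(s) drawn

Answer: -8.1 -3.344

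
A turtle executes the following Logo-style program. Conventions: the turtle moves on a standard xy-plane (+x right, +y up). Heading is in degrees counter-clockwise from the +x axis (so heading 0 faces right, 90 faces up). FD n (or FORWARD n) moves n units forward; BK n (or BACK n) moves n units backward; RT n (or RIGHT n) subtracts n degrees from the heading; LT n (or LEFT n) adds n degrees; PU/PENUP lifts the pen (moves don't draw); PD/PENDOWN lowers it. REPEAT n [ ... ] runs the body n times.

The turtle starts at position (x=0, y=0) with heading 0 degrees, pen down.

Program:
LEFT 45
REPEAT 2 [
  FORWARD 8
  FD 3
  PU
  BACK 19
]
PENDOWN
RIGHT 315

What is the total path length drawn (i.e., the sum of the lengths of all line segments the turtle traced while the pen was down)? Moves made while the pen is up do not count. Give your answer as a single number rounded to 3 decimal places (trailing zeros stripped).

Answer: 11

Derivation:
Executing turtle program step by step:
Start: pos=(0,0), heading=0, pen down
LT 45: heading 0 -> 45
REPEAT 2 [
  -- iteration 1/2 --
  FD 8: (0,0) -> (5.657,5.657) [heading=45, draw]
  FD 3: (5.657,5.657) -> (7.778,7.778) [heading=45, draw]
  PU: pen up
  BK 19: (7.778,7.778) -> (-5.657,-5.657) [heading=45, move]
  -- iteration 2/2 --
  FD 8: (-5.657,-5.657) -> (0,0) [heading=45, move]
  FD 3: (0,0) -> (2.121,2.121) [heading=45, move]
  PU: pen up
  BK 19: (2.121,2.121) -> (-11.314,-11.314) [heading=45, move]
]
PD: pen down
RT 315: heading 45 -> 90
Final: pos=(-11.314,-11.314), heading=90, 2 segment(s) drawn

Segment lengths:
  seg 1: (0,0) -> (5.657,5.657), length = 8
  seg 2: (5.657,5.657) -> (7.778,7.778), length = 3
Total = 11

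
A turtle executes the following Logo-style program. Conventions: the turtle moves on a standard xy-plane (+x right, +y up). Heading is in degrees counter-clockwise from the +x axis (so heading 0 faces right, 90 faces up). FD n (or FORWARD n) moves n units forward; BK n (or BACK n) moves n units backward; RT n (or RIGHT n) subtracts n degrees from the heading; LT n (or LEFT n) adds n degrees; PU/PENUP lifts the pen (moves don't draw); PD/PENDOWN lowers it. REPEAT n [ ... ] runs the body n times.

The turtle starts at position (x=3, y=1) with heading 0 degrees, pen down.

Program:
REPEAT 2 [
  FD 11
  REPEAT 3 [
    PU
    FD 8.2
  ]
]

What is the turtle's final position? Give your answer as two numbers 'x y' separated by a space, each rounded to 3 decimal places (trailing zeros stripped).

Answer: 74.2 1

Derivation:
Executing turtle program step by step:
Start: pos=(3,1), heading=0, pen down
REPEAT 2 [
  -- iteration 1/2 --
  FD 11: (3,1) -> (14,1) [heading=0, draw]
  REPEAT 3 [
    -- iteration 1/3 --
    PU: pen up
    FD 8.2: (14,1) -> (22.2,1) [heading=0, move]
    -- iteration 2/3 --
    PU: pen up
    FD 8.2: (22.2,1) -> (30.4,1) [heading=0, move]
    -- iteration 3/3 --
    PU: pen up
    FD 8.2: (30.4,1) -> (38.6,1) [heading=0, move]
  ]
  -- iteration 2/2 --
  FD 11: (38.6,1) -> (49.6,1) [heading=0, move]
  REPEAT 3 [
    -- iteration 1/3 --
    PU: pen up
    FD 8.2: (49.6,1) -> (57.8,1) [heading=0, move]
    -- iteration 2/3 --
    PU: pen up
    FD 8.2: (57.8,1) -> (66,1) [heading=0, move]
    -- iteration 3/3 --
    PU: pen up
    FD 8.2: (66,1) -> (74.2,1) [heading=0, move]
  ]
]
Final: pos=(74.2,1), heading=0, 1 segment(s) drawn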